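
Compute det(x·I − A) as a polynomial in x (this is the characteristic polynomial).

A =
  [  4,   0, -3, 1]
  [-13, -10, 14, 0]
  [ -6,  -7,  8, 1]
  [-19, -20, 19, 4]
x^4 - 6*x^3 + 54*x - 81

Expanding det(x·I − A) (e.g. by cofactor expansion or by noting that A is similar to its Jordan form J, which has the same characteristic polynomial as A) gives
  χ_A(x) = x^4 - 6*x^3 + 54*x - 81
which factors as (x - 3)^3*(x + 3). The eigenvalues (with algebraic multiplicities) are λ = -3 with multiplicity 1, λ = 3 with multiplicity 3.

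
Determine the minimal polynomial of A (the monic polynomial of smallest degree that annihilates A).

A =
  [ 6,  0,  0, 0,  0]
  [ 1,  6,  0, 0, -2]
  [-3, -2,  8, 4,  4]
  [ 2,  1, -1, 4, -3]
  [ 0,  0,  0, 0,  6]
x^2 - 12*x + 36

The characteristic polynomial is χ_A(x) = (x - 6)^5, so the eigenvalues are known. The minimal polynomial is
  m_A(x) = Π_λ (x − λ)^{k_λ}
where k_λ is the size of the *largest* Jordan block for λ (equivalently, the smallest k with (A − λI)^k v = 0 for every generalised eigenvector v of λ).

  λ = 6: largest Jordan block has size 2, contributing (x − 6)^2

So m_A(x) = (x - 6)^2 = x^2 - 12*x + 36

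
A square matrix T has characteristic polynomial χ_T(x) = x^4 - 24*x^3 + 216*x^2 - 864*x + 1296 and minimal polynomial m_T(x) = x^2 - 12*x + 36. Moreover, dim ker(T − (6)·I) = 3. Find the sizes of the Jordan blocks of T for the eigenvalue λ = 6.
Block sizes for λ = 6: [2, 1, 1]

Step 1 — from the characteristic polynomial, algebraic multiplicity of λ = 6 is 4. From dim ker(T − (6)·I) = 3, there are exactly 3 Jordan blocks for λ = 6.
Step 2 — from the minimal polynomial, the factor (x − 6)^2 tells us the largest block for λ = 6 has size 2.
Step 3 — with total size 4, 3 blocks, and largest block 2, the block sizes (in nonincreasing order) are [2, 1, 1].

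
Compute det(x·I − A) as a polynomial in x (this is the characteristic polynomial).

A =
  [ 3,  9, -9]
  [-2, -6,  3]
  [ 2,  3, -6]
x^3 + 9*x^2 + 27*x + 27

Expanding det(x·I − A) (e.g. by cofactor expansion or by noting that A is similar to its Jordan form J, which has the same characteristic polynomial as A) gives
  χ_A(x) = x^3 + 9*x^2 + 27*x + 27
which factors as (x + 3)^3. The eigenvalues (with algebraic multiplicities) are λ = -3 with multiplicity 3.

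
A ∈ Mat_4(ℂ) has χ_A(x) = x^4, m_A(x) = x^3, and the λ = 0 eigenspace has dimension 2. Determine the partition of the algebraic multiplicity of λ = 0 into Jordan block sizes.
Block sizes for λ = 0: [3, 1]

Step 1 — from the characteristic polynomial, algebraic multiplicity of λ = 0 is 4. From dim ker(A − (0)·I) = 2, there are exactly 2 Jordan blocks for λ = 0.
Step 2 — from the minimal polynomial, the factor (x − 0)^3 tells us the largest block for λ = 0 has size 3.
Step 3 — with total size 4, 2 blocks, and largest block 3, the block sizes (in nonincreasing order) are [3, 1].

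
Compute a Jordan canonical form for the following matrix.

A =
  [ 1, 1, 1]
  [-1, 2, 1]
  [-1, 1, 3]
J_3(2)

The characteristic polynomial is
  det(x·I − A) = x^3 - 6*x^2 + 12*x - 8 = (x - 2)^3

Eigenvalues and multiplicities (the geometric multiplicity of λ is n − rank(A − λI), which equals the number of Jordan blocks for λ):
  λ = 2: algebraic multiplicity = 3, geometric multiplicity = 1

Determining the block sizes for each eigenvalue:
  λ = 2: one block (gm = 1), so the single block has size am = 3 → block sizes [3]

Assembling the blocks gives a Jordan form
J =
  [2, 1, 0]
  [0, 2, 1]
  [0, 0, 2]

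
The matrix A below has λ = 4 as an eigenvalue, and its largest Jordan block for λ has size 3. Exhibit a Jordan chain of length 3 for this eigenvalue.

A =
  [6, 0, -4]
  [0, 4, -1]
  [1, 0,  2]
A Jordan chain for λ = 4 of length 3:
v_1 = (0, -1, 0)ᵀ
v_2 = (2, 0, 1)ᵀ
v_3 = (1, 0, 0)ᵀ

Let N = A − (4)·I. We want v_3 with N^3 v_3 = 0 but N^2 v_3 ≠ 0; then v_{j-1} := N · v_j for j = 3, …, 2.

Pick v_3 = (1, 0, 0)ᵀ.
Then v_2 = N · v_3 = (2, 0, 1)ᵀ.
Then v_1 = N · v_2 = (0, -1, 0)ᵀ.

Sanity check: (A − (4)·I) v_1 = (0, 0, 0)ᵀ = 0. ✓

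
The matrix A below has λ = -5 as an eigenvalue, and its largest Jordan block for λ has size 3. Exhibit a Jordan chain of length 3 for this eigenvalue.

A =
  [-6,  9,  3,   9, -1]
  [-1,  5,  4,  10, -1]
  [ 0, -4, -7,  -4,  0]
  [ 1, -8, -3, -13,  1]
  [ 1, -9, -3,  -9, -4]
A Jordan chain for λ = -5 of length 3:
v_1 = (6, 4, 0, -4, -6)ᵀ
v_2 = (9, 10, -4, -8, -9)ᵀ
v_3 = (0, 1, 0, 0, 0)ᵀ

Let N = A − (-5)·I. We want v_3 with N^3 v_3 = 0 but N^2 v_3 ≠ 0; then v_{j-1} := N · v_j for j = 3, …, 2.

Pick v_3 = (0, 1, 0, 0, 0)ᵀ.
Then v_2 = N · v_3 = (9, 10, -4, -8, -9)ᵀ.
Then v_1 = N · v_2 = (6, 4, 0, -4, -6)ᵀ.

Sanity check: (A − (-5)·I) v_1 = (0, 0, 0, 0, 0)ᵀ = 0. ✓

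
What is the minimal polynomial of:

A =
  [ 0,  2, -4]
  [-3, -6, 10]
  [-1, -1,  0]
x^3 + 6*x^2 + 12*x + 8

The characteristic polynomial is χ_A(x) = (x + 2)^3, so the eigenvalues are known. The minimal polynomial is
  m_A(x) = Π_λ (x − λ)^{k_λ}
where k_λ is the size of the *largest* Jordan block for λ (equivalently, the smallest k with (A − λI)^k v = 0 for every generalised eigenvector v of λ).

  λ = -2: largest Jordan block has size 3, contributing (x + 2)^3

So m_A(x) = (x + 2)^3 = x^3 + 6*x^2 + 12*x + 8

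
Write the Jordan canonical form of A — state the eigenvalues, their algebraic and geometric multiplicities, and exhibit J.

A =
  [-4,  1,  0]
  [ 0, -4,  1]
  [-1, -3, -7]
J_3(-5)

The characteristic polynomial is
  det(x·I − A) = x^3 + 15*x^2 + 75*x + 125 = (x + 5)^3

Eigenvalues and multiplicities (the geometric multiplicity of λ is n − rank(A − λI), which equals the number of Jordan blocks for λ):
  λ = -5: algebraic multiplicity = 3, geometric multiplicity = 1

Determining the block sizes for each eigenvalue:
  λ = -5: one block (gm = 1), so the single block has size am = 3 → block sizes [3]

Assembling the blocks gives a Jordan form
J =
  [-5,  1,  0]
  [ 0, -5,  1]
  [ 0,  0, -5]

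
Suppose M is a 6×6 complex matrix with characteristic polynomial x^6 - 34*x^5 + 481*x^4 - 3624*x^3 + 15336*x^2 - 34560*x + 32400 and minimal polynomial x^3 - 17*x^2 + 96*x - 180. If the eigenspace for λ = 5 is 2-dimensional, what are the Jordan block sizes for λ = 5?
Block sizes for λ = 5: [1, 1]

Step 1 — from the characteristic polynomial, algebraic multiplicity of λ = 5 is 2. From dim ker(M − (5)·I) = 2, there are exactly 2 Jordan blocks for λ = 5.
Step 2 — from the minimal polynomial, the factor (x − 5) tells us the largest block for λ = 5 has size 1.
Step 3 — with total size 2, 2 blocks, and largest block 1, the block sizes (in nonincreasing order) are [1, 1].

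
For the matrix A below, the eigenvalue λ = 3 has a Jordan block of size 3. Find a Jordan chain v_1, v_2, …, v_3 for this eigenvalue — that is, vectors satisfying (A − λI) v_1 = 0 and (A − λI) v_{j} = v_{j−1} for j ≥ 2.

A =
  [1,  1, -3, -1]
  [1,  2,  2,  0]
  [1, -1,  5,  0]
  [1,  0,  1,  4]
A Jordan chain for λ = 3 of length 3:
v_1 = (1, -1, -1, 0)ᵀ
v_2 = (-2, 1, 1, 1)ᵀ
v_3 = (1, 0, 0, 0)ᵀ

Let N = A − (3)·I. We want v_3 with N^3 v_3 = 0 but N^2 v_3 ≠ 0; then v_{j-1} := N · v_j for j = 3, …, 2.

Pick v_3 = (1, 0, 0, 0)ᵀ.
Then v_2 = N · v_3 = (-2, 1, 1, 1)ᵀ.
Then v_1 = N · v_2 = (1, -1, -1, 0)ᵀ.

Sanity check: (A − (3)·I) v_1 = (0, 0, 0, 0)ᵀ = 0. ✓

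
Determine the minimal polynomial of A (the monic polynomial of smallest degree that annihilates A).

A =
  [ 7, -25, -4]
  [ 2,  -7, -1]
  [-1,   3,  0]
x^3

The characteristic polynomial is χ_A(x) = x^3, so the eigenvalues are known. The minimal polynomial is
  m_A(x) = Π_λ (x − λ)^{k_λ}
where k_λ is the size of the *largest* Jordan block for λ (equivalently, the smallest k with (A − λI)^k v = 0 for every generalised eigenvector v of λ).

  λ = 0: largest Jordan block has size 3, contributing (x − 0)^3

So m_A(x) = x^3 = x^3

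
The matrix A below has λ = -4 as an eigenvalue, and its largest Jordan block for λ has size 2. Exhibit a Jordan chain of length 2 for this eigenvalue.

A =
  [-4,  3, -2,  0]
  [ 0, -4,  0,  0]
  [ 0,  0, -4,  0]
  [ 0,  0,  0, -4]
A Jordan chain for λ = -4 of length 2:
v_1 = (3, 0, 0, 0)ᵀ
v_2 = (0, 1, 0, 0)ᵀ

Let N = A − (-4)·I. We want v_2 with N^2 v_2 = 0 but N^1 v_2 ≠ 0; then v_{j-1} := N · v_j for j = 2, …, 2.

Pick v_2 = (0, 1, 0, 0)ᵀ.
Then v_1 = N · v_2 = (3, 0, 0, 0)ᵀ.

Sanity check: (A − (-4)·I) v_1 = (0, 0, 0, 0)ᵀ = 0. ✓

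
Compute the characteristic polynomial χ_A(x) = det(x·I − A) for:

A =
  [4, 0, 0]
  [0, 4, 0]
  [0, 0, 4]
x^3 - 12*x^2 + 48*x - 64

Expanding det(x·I − A) (e.g. by cofactor expansion or by noting that A is similar to its Jordan form J, which has the same characteristic polynomial as A) gives
  χ_A(x) = x^3 - 12*x^2 + 48*x - 64
which factors as (x - 4)^3. The eigenvalues (with algebraic multiplicities) are λ = 4 with multiplicity 3.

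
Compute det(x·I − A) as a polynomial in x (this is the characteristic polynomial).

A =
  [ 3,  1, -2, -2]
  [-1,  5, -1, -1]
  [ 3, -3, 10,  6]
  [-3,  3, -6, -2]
x^4 - 16*x^3 + 96*x^2 - 256*x + 256

Expanding det(x·I − A) (e.g. by cofactor expansion or by noting that A is similar to its Jordan form J, which has the same characteristic polynomial as A) gives
  χ_A(x) = x^4 - 16*x^3 + 96*x^2 - 256*x + 256
which factors as (x - 4)^4. The eigenvalues (with algebraic multiplicities) are λ = 4 with multiplicity 4.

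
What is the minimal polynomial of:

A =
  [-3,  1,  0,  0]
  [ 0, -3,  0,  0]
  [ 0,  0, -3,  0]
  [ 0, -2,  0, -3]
x^2 + 6*x + 9

The characteristic polynomial is χ_A(x) = (x + 3)^4, so the eigenvalues are known. The minimal polynomial is
  m_A(x) = Π_λ (x − λ)^{k_λ}
where k_λ is the size of the *largest* Jordan block for λ (equivalently, the smallest k with (A − λI)^k v = 0 for every generalised eigenvector v of λ).

  λ = -3: largest Jordan block has size 2, contributing (x + 3)^2

So m_A(x) = (x + 3)^2 = x^2 + 6*x + 9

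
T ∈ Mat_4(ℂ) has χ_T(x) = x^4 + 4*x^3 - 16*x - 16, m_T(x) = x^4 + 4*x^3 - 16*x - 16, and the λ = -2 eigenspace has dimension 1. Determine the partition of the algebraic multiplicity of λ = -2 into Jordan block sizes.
Block sizes for λ = -2: [3]

Step 1 — from the characteristic polynomial, algebraic multiplicity of λ = -2 is 3. From dim ker(T − (-2)·I) = 1, there are exactly 1 Jordan blocks for λ = -2.
Step 2 — from the minimal polynomial, the factor (x + 2)^3 tells us the largest block for λ = -2 has size 3.
Step 3 — with total size 3, 1 blocks, and largest block 3, the block sizes (in nonincreasing order) are [3].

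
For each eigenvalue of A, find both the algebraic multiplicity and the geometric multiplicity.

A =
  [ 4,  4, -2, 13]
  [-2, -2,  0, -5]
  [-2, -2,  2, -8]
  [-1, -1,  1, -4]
λ = 0: alg = 4, geom = 2

Step 1 — factor the characteristic polynomial to read off the algebraic multiplicities:
  χ_A(x) = x^4

Step 2 — compute geometric multiplicities via the rank-nullity identity g(λ) = n − rank(A − λI):
  rank(A − (0)·I) = 2, so dim ker(A − (0)·I) = n − 2 = 2

Summary:
  λ = 0: algebraic multiplicity = 4, geometric multiplicity = 2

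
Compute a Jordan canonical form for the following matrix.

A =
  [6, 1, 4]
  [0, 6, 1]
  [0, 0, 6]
J_3(6)

The characteristic polynomial is
  det(x·I − A) = x^3 - 18*x^2 + 108*x - 216 = (x - 6)^3

Eigenvalues and multiplicities (the geometric multiplicity of λ is n − rank(A − λI), which equals the number of Jordan blocks for λ):
  λ = 6: algebraic multiplicity = 3, geometric multiplicity = 1

Determining the block sizes for each eigenvalue:
  λ = 6: one block (gm = 1), so the single block has size am = 3 → block sizes [3]

Assembling the blocks gives a Jordan form
J =
  [6, 1, 0]
  [0, 6, 1]
  [0, 0, 6]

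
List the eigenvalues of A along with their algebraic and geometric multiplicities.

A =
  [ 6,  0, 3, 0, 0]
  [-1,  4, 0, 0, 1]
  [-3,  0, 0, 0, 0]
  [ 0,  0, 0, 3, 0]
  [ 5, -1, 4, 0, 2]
λ = 3: alg = 5, geom = 3

Step 1 — factor the characteristic polynomial to read off the algebraic multiplicities:
  χ_A(x) = (x - 3)^5

Step 2 — compute geometric multiplicities via the rank-nullity identity g(λ) = n − rank(A − λI):
  rank(A − (3)·I) = 2, so dim ker(A − (3)·I) = n − 2 = 3

Summary:
  λ = 3: algebraic multiplicity = 5, geometric multiplicity = 3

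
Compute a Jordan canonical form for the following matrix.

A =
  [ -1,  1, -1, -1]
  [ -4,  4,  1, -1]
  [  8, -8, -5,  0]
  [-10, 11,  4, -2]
J_3(-1) ⊕ J_1(-1)

The characteristic polynomial is
  det(x·I − A) = x^4 + 4*x^3 + 6*x^2 + 4*x + 1 = (x + 1)^4

Eigenvalues and multiplicities (the geometric multiplicity of λ is n − rank(A − λI), which equals the number of Jordan blocks for λ):
  λ = -1: algebraic multiplicity = 4, geometric multiplicity = 2

Determining the block sizes for each eigenvalue:
  λ = -1: with am = 4 and gm = 2, the partition is not yet determined (e.g. several partitions of 4 into 2 parts exist). Let N = A − (-1)·I. Computing rank(N^1) = 2, rank(N^2) = 1, rank(N^3) = 0; the number of blocks of size ≥ j is rank(N^{j−1}) − rank(N^j), giving [2, 1, 1]. So we have 1 block(s) of size 3, 1 block(s) of size 1 → block sizes [3, 1]

Assembling the blocks gives a Jordan form
J =
  [-1,  1,  0,  0]
  [ 0, -1,  1,  0]
  [ 0,  0, -1,  0]
  [ 0,  0,  0, -1]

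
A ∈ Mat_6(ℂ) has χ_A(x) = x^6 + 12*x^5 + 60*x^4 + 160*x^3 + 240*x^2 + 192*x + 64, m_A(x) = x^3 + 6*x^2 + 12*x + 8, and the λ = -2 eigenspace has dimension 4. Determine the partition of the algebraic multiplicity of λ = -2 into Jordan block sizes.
Block sizes for λ = -2: [3, 1, 1, 1]

Step 1 — from the characteristic polynomial, algebraic multiplicity of λ = -2 is 6. From dim ker(A − (-2)·I) = 4, there are exactly 4 Jordan blocks for λ = -2.
Step 2 — from the minimal polynomial, the factor (x + 2)^3 tells us the largest block for λ = -2 has size 3.
Step 3 — with total size 6, 4 blocks, and largest block 3, the block sizes (in nonincreasing order) are [3, 1, 1, 1].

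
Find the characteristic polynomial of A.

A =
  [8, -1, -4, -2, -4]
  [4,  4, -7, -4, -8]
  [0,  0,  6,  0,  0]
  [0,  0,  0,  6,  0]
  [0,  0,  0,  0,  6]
x^5 - 30*x^4 + 360*x^3 - 2160*x^2 + 6480*x - 7776

Expanding det(x·I − A) (e.g. by cofactor expansion or by noting that A is similar to its Jordan form J, which has the same characteristic polynomial as A) gives
  χ_A(x) = x^5 - 30*x^4 + 360*x^3 - 2160*x^2 + 6480*x - 7776
which factors as (x - 6)^5. The eigenvalues (with algebraic multiplicities) are λ = 6 with multiplicity 5.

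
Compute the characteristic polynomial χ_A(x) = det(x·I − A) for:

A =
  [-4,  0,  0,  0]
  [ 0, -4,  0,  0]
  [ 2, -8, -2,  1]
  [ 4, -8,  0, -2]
x^4 + 12*x^3 + 52*x^2 + 96*x + 64

Expanding det(x·I − A) (e.g. by cofactor expansion or by noting that A is similar to its Jordan form J, which has the same characteristic polynomial as A) gives
  χ_A(x) = x^4 + 12*x^3 + 52*x^2 + 96*x + 64
which factors as (x + 2)^2*(x + 4)^2. The eigenvalues (with algebraic multiplicities) are λ = -4 with multiplicity 2, λ = -2 with multiplicity 2.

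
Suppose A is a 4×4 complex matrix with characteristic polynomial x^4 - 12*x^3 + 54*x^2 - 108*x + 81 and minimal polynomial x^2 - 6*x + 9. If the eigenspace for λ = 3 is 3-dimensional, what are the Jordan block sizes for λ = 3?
Block sizes for λ = 3: [2, 1, 1]

Step 1 — from the characteristic polynomial, algebraic multiplicity of λ = 3 is 4. From dim ker(A − (3)·I) = 3, there are exactly 3 Jordan blocks for λ = 3.
Step 2 — from the minimal polynomial, the factor (x − 3)^2 tells us the largest block for λ = 3 has size 2.
Step 3 — with total size 4, 3 blocks, and largest block 2, the block sizes (in nonincreasing order) are [2, 1, 1].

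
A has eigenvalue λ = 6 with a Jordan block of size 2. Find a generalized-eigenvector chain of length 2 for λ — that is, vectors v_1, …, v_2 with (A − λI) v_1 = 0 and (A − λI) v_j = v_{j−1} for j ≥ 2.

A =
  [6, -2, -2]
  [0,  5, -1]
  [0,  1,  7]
A Jordan chain for λ = 6 of length 2:
v_1 = (-2, -1, 1)ᵀ
v_2 = (0, 1, 0)ᵀ

Let N = A − (6)·I. We want v_2 with N^2 v_2 = 0 but N^1 v_2 ≠ 0; then v_{j-1} := N · v_j for j = 2, …, 2.

Pick v_2 = (0, 1, 0)ᵀ.
Then v_1 = N · v_2 = (-2, -1, 1)ᵀ.

Sanity check: (A − (6)·I) v_1 = (0, 0, 0)ᵀ = 0. ✓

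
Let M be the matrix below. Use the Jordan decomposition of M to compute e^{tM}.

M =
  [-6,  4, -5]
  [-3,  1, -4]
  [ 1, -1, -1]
e^{tM} =
  [-t^2*exp(-2*t)/2 - 4*t*exp(-2*t) + exp(-2*t), t^2*exp(-2*t)/2 + 4*t*exp(-2*t), -t^2*exp(-2*t)/2 - 5*t*exp(-2*t)]
  [-t^2*exp(-2*t)/2 - 3*t*exp(-2*t), t^2*exp(-2*t)/2 + 3*t*exp(-2*t) + exp(-2*t), -t^2*exp(-2*t)/2 - 4*t*exp(-2*t)]
  [t*exp(-2*t), -t*exp(-2*t), t*exp(-2*t) + exp(-2*t)]

Strategy: write M = P · J · P⁻¹ where J is a Jordan canonical form, so e^{tM} = P · e^{tJ} · P⁻¹, and e^{tJ} can be computed block-by-block.

M has Jordan form
J =
  [-2,  1,  0]
  [ 0, -2,  1]
  [ 0,  0, -2]
(up to reordering of blocks).

Per-block formulas:
  For a 3×3 Jordan block J_3(-2): exp(t · J_3(-2)) = e^(-2t)·(I + t·N + (t^2/2)·N^2), where N is the 3×3 nilpotent shift.

After assembling e^{tJ} and conjugating by P, we get:

e^{tM} =
  [-t^2*exp(-2*t)/2 - 4*t*exp(-2*t) + exp(-2*t), t^2*exp(-2*t)/2 + 4*t*exp(-2*t), -t^2*exp(-2*t)/2 - 5*t*exp(-2*t)]
  [-t^2*exp(-2*t)/2 - 3*t*exp(-2*t), t^2*exp(-2*t)/2 + 3*t*exp(-2*t) + exp(-2*t), -t^2*exp(-2*t)/2 - 4*t*exp(-2*t)]
  [t*exp(-2*t), -t*exp(-2*t), t*exp(-2*t) + exp(-2*t)]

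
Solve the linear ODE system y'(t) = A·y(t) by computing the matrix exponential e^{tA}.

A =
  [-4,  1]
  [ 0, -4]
e^{tA} =
  [exp(-4*t), t*exp(-4*t)]
  [0, exp(-4*t)]

Strategy: write A = P · J · P⁻¹ where J is a Jordan canonical form, so e^{tA} = P · e^{tJ} · P⁻¹, and e^{tJ} can be computed block-by-block.

A has Jordan form
J =
  [-4,  1]
  [ 0, -4]
(up to reordering of blocks).

Per-block formulas:
  For a 2×2 Jordan block J_2(-4): exp(t · J_2(-4)) = e^(-4t)·(I + t·N), where N is the 2×2 nilpotent shift.

After assembling e^{tJ} and conjugating by P, we get:

e^{tA} =
  [exp(-4*t), t*exp(-4*t)]
  [0, exp(-4*t)]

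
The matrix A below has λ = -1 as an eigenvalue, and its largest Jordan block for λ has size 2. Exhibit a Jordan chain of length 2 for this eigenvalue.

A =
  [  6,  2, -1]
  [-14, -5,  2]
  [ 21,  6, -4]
A Jordan chain for λ = -1 of length 2:
v_1 = (7, -14, 21)ᵀ
v_2 = (1, 0, 0)ᵀ

Let N = A − (-1)·I. We want v_2 with N^2 v_2 = 0 but N^1 v_2 ≠ 0; then v_{j-1} := N · v_j for j = 2, …, 2.

Pick v_2 = (1, 0, 0)ᵀ.
Then v_1 = N · v_2 = (7, -14, 21)ᵀ.

Sanity check: (A − (-1)·I) v_1 = (0, 0, 0)ᵀ = 0. ✓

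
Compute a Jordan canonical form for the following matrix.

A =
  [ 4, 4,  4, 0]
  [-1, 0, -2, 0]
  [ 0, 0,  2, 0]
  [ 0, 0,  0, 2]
J_2(2) ⊕ J_1(2) ⊕ J_1(2)

The characteristic polynomial is
  det(x·I − A) = x^4 - 8*x^3 + 24*x^2 - 32*x + 16 = (x - 2)^4

Eigenvalues and multiplicities (the geometric multiplicity of λ is n − rank(A − λI), which equals the number of Jordan blocks for λ):
  λ = 2: algebraic multiplicity = 4, geometric multiplicity = 3

Determining the block sizes for each eigenvalue:
  λ = 2: 3 blocks summing to 4 forces exactly one block of size 2 and the rest size 1 → block sizes [2, 1, 1]

Assembling the blocks gives a Jordan form
J =
  [2, 1, 0, 0]
  [0, 2, 0, 0]
  [0, 0, 2, 0]
  [0, 0, 0, 2]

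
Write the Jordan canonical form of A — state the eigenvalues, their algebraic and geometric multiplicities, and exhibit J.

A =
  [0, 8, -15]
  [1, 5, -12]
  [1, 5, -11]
J_3(-2)

The characteristic polynomial is
  det(x·I − A) = x^3 + 6*x^2 + 12*x + 8 = (x + 2)^3

Eigenvalues and multiplicities (the geometric multiplicity of λ is n − rank(A − λI), which equals the number of Jordan blocks for λ):
  λ = -2: algebraic multiplicity = 3, geometric multiplicity = 1

Determining the block sizes for each eigenvalue:
  λ = -2: one block (gm = 1), so the single block has size am = 3 → block sizes [3]

Assembling the blocks gives a Jordan form
J =
  [-2,  1,  0]
  [ 0, -2,  1]
  [ 0,  0, -2]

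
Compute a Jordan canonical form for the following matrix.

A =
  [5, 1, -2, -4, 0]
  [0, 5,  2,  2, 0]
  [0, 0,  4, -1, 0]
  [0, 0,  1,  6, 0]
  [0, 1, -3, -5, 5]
J_2(5) ⊕ J_2(5) ⊕ J_1(5)

The characteristic polynomial is
  det(x·I − A) = x^5 - 25*x^4 + 250*x^3 - 1250*x^2 + 3125*x - 3125 = (x - 5)^5

Eigenvalues and multiplicities (the geometric multiplicity of λ is n − rank(A − λI), which equals the number of Jordan blocks for λ):
  λ = 5: algebraic multiplicity = 5, geometric multiplicity = 3

Determining the block sizes for each eigenvalue:
  λ = 5: with am = 5 and gm = 3, the partition is not yet determined (e.g. several partitions of 5 into 3 parts exist). Let N = A − (5)·I. Computing rank(N^1) = 2, rank(N^2) = 0; the number of blocks of size ≥ j is rank(N^{j−1}) − rank(N^j), giving [3, 2]. So we have 2 block(s) of size 2, 1 block(s) of size 1 → block sizes [2, 2, 1]

Assembling the blocks gives a Jordan form
J =
  [5, 1, 0, 0, 0]
  [0, 5, 0, 0, 0]
  [0, 0, 5, 1, 0]
  [0, 0, 0, 5, 0]
  [0, 0, 0, 0, 5]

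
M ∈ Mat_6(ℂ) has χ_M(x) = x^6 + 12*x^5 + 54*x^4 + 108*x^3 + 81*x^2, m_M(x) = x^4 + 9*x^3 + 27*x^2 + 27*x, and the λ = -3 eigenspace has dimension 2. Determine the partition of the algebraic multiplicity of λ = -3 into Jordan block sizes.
Block sizes for λ = -3: [3, 1]

Step 1 — from the characteristic polynomial, algebraic multiplicity of λ = -3 is 4. From dim ker(M − (-3)·I) = 2, there are exactly 2 Jordan blocks for λ = -3.
Step 2 — from the minimal polynomial, the factor (x + 3)^3 tells us the largest block for λ = -3 has size 3.
Step 3 — with total size 4, 2 blocks, and largest block 3, the block sizes (in nonincreasing order) are [3, 1].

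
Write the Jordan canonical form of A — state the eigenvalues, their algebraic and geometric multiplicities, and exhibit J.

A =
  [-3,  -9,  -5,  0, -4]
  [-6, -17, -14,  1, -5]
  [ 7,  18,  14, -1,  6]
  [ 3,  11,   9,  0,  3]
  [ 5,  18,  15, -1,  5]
J_2(-2) ⊕ J_3(1)

The characteristic polynomial is
  det(x·I − A) = x^5 + x^4 - 5*x^3 - x^2 + 8*x - 4 = (x - 1)^3*(x + 2)^2

Eigenvalues and multiplicities (the geometric multiplicity of λ is n − rank(A − λI), which equals the number of Jordan blocks for λ):
  λ = -2: algebraic multiplicity = 2, geometric multiplicity = 1
  λ = 1: algebraic multiplicity = 3, geometric multiplicity = 1

Determining the block sizes for each eigenvalue:
  λ = -2: one block (gm = 1), so the single block has size am = 2 → block sizes [2]
  λ = 1: one block (gm = 1), so the single block has size am = 3 → block sizes [3]

Assembling the blocks gives a Jordan form
J =
  [-2,  1, 0, 0, 0]
  [ 0, -2, 0, 0, 0]
  [ 0,  0, 1, 1, 0]
  [ 0,  0, 0, 1, 1]
  [ 0,  0, 0, 0, 1]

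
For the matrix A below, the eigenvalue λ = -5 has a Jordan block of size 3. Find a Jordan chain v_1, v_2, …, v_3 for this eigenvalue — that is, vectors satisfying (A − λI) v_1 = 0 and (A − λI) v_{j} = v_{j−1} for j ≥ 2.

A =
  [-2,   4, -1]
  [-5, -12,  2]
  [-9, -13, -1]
A Jordan chain for λ = -5 of length 3:
v_1 = (-2, 2, 2)ᵀ
v_2 = (3, -5, -9)ᵀ
v_3 = (1, 0, 0)ᵀ

Let N = A − (-5)·I. We want v_3 with N^3 v_3 = 0 but N^2 v_3 ≠ 0; then v_{j-1} := N · v_j for j = 3, …, 2.

Pick v_3 = (1, 0, 0)ᵀ.
Then v_2 = N · v_3 = (3, -5, -9)ᵀ.
Then v_1 = N · v_2 = (-2, 2, 2)ᵀ.

Sanity check: (A − (-5)·I) v_1 = (0, 0, 0)ᵀ = 0. ✓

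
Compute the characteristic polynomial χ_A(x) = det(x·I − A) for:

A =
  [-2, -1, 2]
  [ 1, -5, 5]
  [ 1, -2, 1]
x^3 + 6*x^2 + 12*x + 8

Expanding det(x·I − A) (e.g. by cofactor expansion or by noting that A is similar to its Jordan form J, which has the same characteristic polynomial as A) gives
  χ_A(x) = x^3 + 6*x^2 + 12*x + 8
which factors as (x + 2)^3. The eigenvalues (with algebraic multiplicities) are λ = -2 with multiplicity 3.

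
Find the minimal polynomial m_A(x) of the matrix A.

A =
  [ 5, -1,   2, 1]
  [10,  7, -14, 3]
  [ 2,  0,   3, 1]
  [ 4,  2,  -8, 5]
x^3 - 15*x^2 + 75*x - 125

The characteristic polynomial is χ_A(x) = (x - 5)^4, so the eigenvalues are known. The minimal polynomial is
  m_A(x) = Π_λ (x − λ)^{k_λ}
where k_λ is the size of the *largest* Jordan block for λ (equivalently, the smallest k with (A − λI)^k v = 0 for every generalised eigenvector v of λ).

  λ = 5: largest Jordan block has size 3, contributing (x − 5)^3

So m_A(x) = (x - 5)^3 = x^3 - 15*x^2 + 75*x - 125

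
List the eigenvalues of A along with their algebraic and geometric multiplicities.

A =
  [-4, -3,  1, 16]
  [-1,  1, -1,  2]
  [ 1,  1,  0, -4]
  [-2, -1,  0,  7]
λ = 1: alg = 4, geom = 2

Step 1 — factor the characteristic polynomial to read off the algebraic multiplicities:
  χ_A(x) = (x - 1)^4

Step 2 — compute geometric multiplicities via the rank-nullity identity g(λ) = n − rank(A − λI):
  rank(A − (1)·I) = 2, so dim ker(A − (1)·I) = n − 2 = 2

Summary:
  λ = 1: algebraic multiplicity = 4, geometric multiplicity = 2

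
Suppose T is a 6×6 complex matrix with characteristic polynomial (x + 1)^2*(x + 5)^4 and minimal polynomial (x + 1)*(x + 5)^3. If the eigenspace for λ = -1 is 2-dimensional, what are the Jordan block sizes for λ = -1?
Block sizes for λ = -1: [1, 1]

Step 1 — from the characteristic polynomial, algebraic multiplicity of λ = -1 is 2. From dim ker(T − (-1)·I) = 2, there are exactly 2 Jordan blocks for λ = -1.
Step 2 — from the minimal polynomial, the factor (x + 1) tells us the largest block for λ = -1 has size 1.
Step 3 — with total size 2, 2 blocks, and largest block 1, the block sizes (in nonincreasing order) are [1, 1].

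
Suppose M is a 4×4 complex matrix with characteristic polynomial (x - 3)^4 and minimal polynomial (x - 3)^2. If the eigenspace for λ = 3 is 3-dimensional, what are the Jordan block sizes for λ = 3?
Block sizes for λ = 3: [2, 1, 1]

Step 1 — from the characteristic polynomial, algebraic multiplicity of λ = 3 is 4. From dim ker(M − (3)·I) = 3, there are exactly 3 Jordan blocks for λ = 3.
Step 2 — from the minimal polynomial, the factor (x − 3)^2 tells us the largest block for λ = 3 has size 2.
Step 3 — with total size 4, 3 blocks, and largest block 2, the block sizes (in nonincreasing order) are [2, 1, 1].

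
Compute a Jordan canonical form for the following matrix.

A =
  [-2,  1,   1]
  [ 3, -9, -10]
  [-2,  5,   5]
J_3(-2)

The characteristic polynomial is
  det(x·I − A) = x^3 + 6*x^2 + 12*x + 8 = (x + 2)^3

Eigenvalues and multiplicities (the geometric multiplicity of λ is n − rank(A − λI), which equals the number of Jordan blocks for λ):
  λ = -2: algebraic multiplicity = 3, geometric multiplicity = 1

Determining the block sizes for each eigenvalue:
  λ = -2: one block (gm = 1), so the single block has size am = 3 → block sizes [3]

Assembling the blocks gives a Jordan form
J =
  [-2,  1,  0]
  [ 0, -2,  1]
  [ 0,  0, -2]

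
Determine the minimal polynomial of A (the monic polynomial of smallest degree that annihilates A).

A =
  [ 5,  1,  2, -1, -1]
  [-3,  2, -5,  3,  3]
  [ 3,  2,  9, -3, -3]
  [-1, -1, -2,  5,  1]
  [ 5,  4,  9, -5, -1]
x^2 - 8*x + 16

The characteristic polynomial is χ_A(x) = (x - 4)^5, so the eigenvalues are known. The minimal polynomial is
  m_A(x) = Π_λ (x − λ)^{k_λ}
where k_λ is the size of the *largest* Jordan block for λ (equivalently, the smallest k with (A − λI)^k v = 0 for every generalised eigenvector v of λ).

  λ = 4: largest Jordan block has size 2, contributing (x − 4)^2

So m_A(x) = (x - 4)^2 = x^2 - 8*x + 16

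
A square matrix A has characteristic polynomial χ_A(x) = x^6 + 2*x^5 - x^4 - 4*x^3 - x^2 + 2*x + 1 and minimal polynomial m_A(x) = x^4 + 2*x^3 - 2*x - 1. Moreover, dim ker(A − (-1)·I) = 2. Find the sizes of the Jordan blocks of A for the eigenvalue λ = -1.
Block sizes for λ = -1: [3, 1]

Step 1 — from the characteristic polynomial, algebraic multiplicity of λ = -1 is 4. From dim ker(A − (-1)·I) = 2, there are exactly 2 Jordan blocks for λ = -1.
Step 2 — from the minimal polynomial, the factor (x + 1)^3 tells us the largest block for λ = -1 has size 3.
Step 3 — with total size 4, 2 blocks, and largest block 3, the block sizes (in nonincreasing order) are [3, 1].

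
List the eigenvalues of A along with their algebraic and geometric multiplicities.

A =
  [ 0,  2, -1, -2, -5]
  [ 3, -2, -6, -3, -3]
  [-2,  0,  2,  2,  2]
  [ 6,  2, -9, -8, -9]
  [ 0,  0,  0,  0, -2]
λ = -2: alg = 5, geom = 3

Step 1 — factor the characteristic polynomial to read off the algebraic multiplicities:
  χ_A(x) = (x + 2)^5

Step 2 — compute geometric multiplicities via the rank-nullity identity g(λ) = n − rank(A − λI):
  rank(A − (-2)·I) = 2, so dim ker(A − (-2)·I) = n − 2 = 3

Summary:
  λ = -2: algebraic multiplicity = 5, geometric multiplicity = 3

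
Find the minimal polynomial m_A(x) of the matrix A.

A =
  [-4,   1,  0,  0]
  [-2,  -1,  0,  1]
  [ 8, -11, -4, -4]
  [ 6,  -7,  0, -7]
x^3 + 12*x^2 + 48*x + 64

The characteristic polynomial is χ_A(x) = (x + 4)^4, so the eigenvalues are known. The minimal polynomial is
  m_A(x) = Π_λ (x − λ)^{k_λ}
where k_λ is the size of the *largest* Jordan block for λ (equivalently, the smallest k with (A − λI)^k v = 0 for every generalised eigenvector v of λ).

  λ = -4: largest Jordan block has size 3, contributing (x + 4)^3

So m_A(x) = (x + 4)^3 = x^3 + 12*x^2 + 48*x + 64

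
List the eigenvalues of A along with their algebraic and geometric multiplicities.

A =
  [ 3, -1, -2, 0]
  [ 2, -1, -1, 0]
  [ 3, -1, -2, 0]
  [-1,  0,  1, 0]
λ = 0: alg = 4, geom = 2

Step 1 — factor the characteristic polynomial to read off the algebraic multiplicities:
  χ_A(x) = x^4

Step 2 — compute geometric multiplicities via the rank-nullity identity g(λ) = n − rank(A − λI):
  rank(A − (0)·I) = 2, so dim ker(A − (0)·I) = n − 2 = 2

Summary:
  λ = 0: algebraic multiplicity = 4, geometric multiplicity = 2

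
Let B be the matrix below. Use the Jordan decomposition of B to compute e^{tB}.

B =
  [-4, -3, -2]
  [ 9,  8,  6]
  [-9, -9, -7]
e^{tB} =
  [-3*t*exp(-t) + exp(-t), -3*t*exp(-t), -2*t*exp(-t)]
  [9*t*exp(-t), 9*t*exp(-t) + exp(-t), 6*t*exp(-t)]
  [-9*t*exp(-t), -9*t*exp(-t), -6*t*exp(-t) + exp(-t)]

Strategy: write B = P · J · P⁻¹ where J is a Jordan canonical form, so e^{tB} = P · e^{tJ} · P⁻¹, and e^{tJ} can be computed block-by-block.

B has Jordan form
J =
  [-1,  1,  0]
  [ 0, -1,  0]
  [ 0,  0, -1]
(up to reordering of blocks).

Per-block formulas:
  For a 2×2 Jordan block J_2(-1): exp(t · J_2(-1)) = e^(-1t)·(I + t·N), where N is the 2×2 nilpotent shift.
  For a 1×1 block at λ = -1: exp(t · [-1]) = [e^(-1t)].

After assembling e^{tJ} and conjugating by P, we get:

e^{tB} =
  [-3*t*exp(-t) + exp(-t), -3*t*exp(-t), -2*t*exp(-t)]
  [9*t*exp(-t), 9*t*exp(-t) + exp(-t), 6*t*exp(-t)]
  [-9*t*exp(-t), -9*t*exp(-t), -6*t*exp(-t) + exp(-t)]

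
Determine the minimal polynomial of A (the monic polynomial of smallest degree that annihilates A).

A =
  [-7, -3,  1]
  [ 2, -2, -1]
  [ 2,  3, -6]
x^2 + 10*x + 25

The characteristic polynomial is χ_A(x) = (x + 5)^3, so the eigenvalues are known. The minimal polynomial is
  m_A(x) = Π_λ (x − λ)^{k_λ}
where k_λ is the size of the *largest* Jordan block for λ (equivalently, the smallest k with (A − λI)^k v = 0 for every generalised eigenvector v of λ).

  λ = -5: largest Jordan block has size 2, contributing (x + 5)^2

So m_A(x) = (x + 5)^2 = x^2 + 10*x + 25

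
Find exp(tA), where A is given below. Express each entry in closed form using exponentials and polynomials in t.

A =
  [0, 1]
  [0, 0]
e^{tA} =
  [1, t]
  [0, 1]

Strategy: write A = P · J · P⁻¹ where J is a Jordan canonical form, so e^{tA} = P · e^{tJ} · P⁻¹, and e^{tJ} can be computed block-by-block.

A has Jordan form
J =
  [0, 1]
  [0, 0]
(up to reordering of blocks).

Per-block formulas:
  For a 2×2 Jordan block J_2(0): exp(t · J_2(0)) = e^(0t)·(I + t·N), where N is the 2×2 nilpotent shift.

After assembling e^{tJ} and conjugating by P, we get:

e^{tA} =
  [1, t]
  [0, 1]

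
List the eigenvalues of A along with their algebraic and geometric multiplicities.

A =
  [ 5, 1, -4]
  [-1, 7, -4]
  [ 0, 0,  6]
λ = 6: alg = 3, geom = 2

Step 1 — factor the characteristic polynomial to read off the algebraic multiplicities:
  χ_A(x) = (x - 6)^3

Step 2 — compute geometric multiplicities via the rank-nullity identity g(λ) = n − rank(A − λI):
  rank(A − (6)·I) = 1, so dim ker(A − (6)·I) = n − 1 = 2

Summary:
  λ = 6: algebraic multiplicity = 3, geometric multiplicity = 2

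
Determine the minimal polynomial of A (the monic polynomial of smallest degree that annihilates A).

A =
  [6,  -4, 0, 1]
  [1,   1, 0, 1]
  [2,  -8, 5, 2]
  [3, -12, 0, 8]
x^2 - 10*x + 25

The characteristic polynomial is χ_A(x) = (x - 5)^4, so the eigenvalues are known. The minimal polynomial is
  m_A(x) = Π_λ (x − λ)^{k_λ}
where k_λ is the size of the *largest* Jordan block for λ (equivalently, the smallest k with (A − λI)^k v = 0 for every generalised eigenvector v of λ).

  λ = 5: largest Jordan block has size 2, contributing (x − 5)^2

So m_A(x) = (x - 5)^2 = x^2 - 10*x + 25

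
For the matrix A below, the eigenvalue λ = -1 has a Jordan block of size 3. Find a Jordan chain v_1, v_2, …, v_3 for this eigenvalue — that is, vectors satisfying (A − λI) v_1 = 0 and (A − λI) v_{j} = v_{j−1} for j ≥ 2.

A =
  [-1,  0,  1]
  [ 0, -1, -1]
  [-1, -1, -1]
A Jordan chain for λ = -1 of length 3:
v_1 = (-1, 1, 0)ᵀ
v_2 = (0, 0, -1)ᵀ
v_3 = (1, 0, 0)ᵀ

Let N = A − (-1)·I. We want v_3 with N^3 v_3 = 0 but N^2 v_3 ≠ 0; then v_{j-1} := N · v_j for j = 3, …, 2.

Pick v_3 = (1, 0, 0)ᵀ.
Then v_2 = N · v_3 = (0, 0, -1)ᵀ.
Then v_1 = N · v_2 = (-1, 1, 0)ᵀ.

Sanity check: (A − (-1)·I) v_1 = (0, 0, 0)ᵀ = 0. ✓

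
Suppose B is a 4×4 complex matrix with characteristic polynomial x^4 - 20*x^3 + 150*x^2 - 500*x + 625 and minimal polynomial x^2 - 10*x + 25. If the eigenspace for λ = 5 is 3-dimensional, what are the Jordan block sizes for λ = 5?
Block sizes for λ = 5: [2, 1, 1]

Step 1 — from the characteristic polynomial, algebraic multiplicity of λ = 5 is 4. From dim ker(B − (5)·I) = 3, there are exactly 3 Jordan blocks for λ = 5.
Step 2 — from the minimal polynomial, the factor (x − 5)^2 tells us the largest block for λ = 5 has size 2.
Step 3 — with total size 4, 3 blocks, and largest block 2, the block sizes (in nonincreasing order) are [2, 1, 1].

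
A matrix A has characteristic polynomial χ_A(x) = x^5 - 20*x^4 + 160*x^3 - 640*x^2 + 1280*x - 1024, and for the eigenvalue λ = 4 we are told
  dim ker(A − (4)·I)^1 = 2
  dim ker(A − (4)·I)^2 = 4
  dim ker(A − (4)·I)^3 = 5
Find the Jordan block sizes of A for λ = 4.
Block sizes for λ = 4: [3, 2]

From the dimensions of kernels of powers, the number of Jordan blocks of size at least j is d_j − d_{j−1} where d_j = dim ker(N^j) (with d_0 = 0). Computing the differences gives [2, 2, 1].
The number of blocks of size exactly k is (#blocks of size ≥ k) − (#blocks of size ≥ k + 1), so the partition is: 1 block(s) of size 2, 1 block(s) of size 3.
In nonincreasing order the block sizes are [3, 2].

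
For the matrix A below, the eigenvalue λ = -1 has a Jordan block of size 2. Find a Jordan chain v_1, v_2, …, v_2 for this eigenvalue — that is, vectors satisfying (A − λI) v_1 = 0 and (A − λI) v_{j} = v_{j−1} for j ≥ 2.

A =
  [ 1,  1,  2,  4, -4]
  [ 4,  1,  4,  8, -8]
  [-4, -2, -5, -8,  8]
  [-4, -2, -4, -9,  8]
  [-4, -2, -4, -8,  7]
A Jordan chain for λ = -1 of length 2:
v_1 = (2, 4, -4, -4, -4)ᵀ
v_2 = (1, 0, 0, 0, 0)ᵀ

Let N = A − (-1)·I. We want v_2 with N^2 v_2 = 0 but N^1 v_2 ≠ 0; then v_{j-1} := N · v_j for j = 2, …, 2.

Pick v_2 = (1, 0, 0, 0, 0)ᵀ.
Then v_1 = N · v_2 = (2, 4, -4, -4, -4)ᵀ.

Sanity check: (A − (-1)·I) v_1 = (0, 0, 0, 0, 0)ᵀ = 0. ✓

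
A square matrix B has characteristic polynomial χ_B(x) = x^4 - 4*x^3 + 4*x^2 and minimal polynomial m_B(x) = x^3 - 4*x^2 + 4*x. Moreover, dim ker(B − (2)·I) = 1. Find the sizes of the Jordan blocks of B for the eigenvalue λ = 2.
Block sizes for λ = 2: [2]

Step 1 — from the characteristic polynomial, algebraic multiplicity of λ = 2 is 2. From dim ker(B − (2)·I) = 1, there are exactly 1 Jordan blocks for λ = 2.
Step 2 — from the minimal polynomial, the factor (x − 2)^2 tells us the largest block for λ = 2 has size 2.
Step 3 — with total size 2, 1 blocks, and largest block 2, the block sizes (in nonincreasing order) are [2].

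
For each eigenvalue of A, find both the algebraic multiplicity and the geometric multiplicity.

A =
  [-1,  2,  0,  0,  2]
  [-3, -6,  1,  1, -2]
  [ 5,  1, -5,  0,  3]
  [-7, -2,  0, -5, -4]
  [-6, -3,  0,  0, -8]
λ = -5: alg = 5, geom = 2

Step 1 — factor the characteristic polynomial to read off the algebraic multiplicities:
  χ_A(x) = (x + 5)^5

Step 2 — compute geometric multiplicities via the rank-nullity identity g(λ) = n − rank(A − λI):
  rank(A − (-5)·I) = 3, so dim ker(A − (-5)·I) = n − 3 = 2

Summary:
  λ = -5: algebraic multiplicity = 5, geometric multiplicity = 2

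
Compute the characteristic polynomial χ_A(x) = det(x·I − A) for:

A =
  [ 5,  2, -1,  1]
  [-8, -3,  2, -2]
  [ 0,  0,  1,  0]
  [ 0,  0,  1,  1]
x^4 - 4*x^3 + 6*x^2 - 4*x + 1

Expanding det(x·I − A) (e.g. by cofactor expansion or by noting that A is similar to its Jordan form J, which has the same characteristic polynomial as A) gives
  χ_A(x) = x^4 - 4*x^3 + 6*x^2 - 4*x + 1
which factors as (x - 1)^4. The eigenvalues (with algebraic multiplicities) are λ = 1 with multiplicity 4.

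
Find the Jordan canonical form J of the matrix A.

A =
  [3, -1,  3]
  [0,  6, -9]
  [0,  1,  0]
J_2(3) ⊕ J_1(3)

The characteristic polynomial is
  det(x·I − A) = x^3 - 9*x^2 + 27*x - 27 = (x - 3)^3

Eigenvalues and multiplicities (the geometric multiplicity of λ is n − rank(A − λI), which equals the number of Jordan blocks for λ):
  λ = 3: algebraic multiplicity = 3, geometric multiplicity = 2

Determining the block sizes for each eigenvalue:
  λ = 3: 2 blocks summing to 3 forces exactly one block of size 2 and the rest size 1 → block sizes [2, 1]

Assembling the blocks gives a Jordan form
J =
  [3, 1, 0]
  [0, 3, 0]
  [0, 0, 3]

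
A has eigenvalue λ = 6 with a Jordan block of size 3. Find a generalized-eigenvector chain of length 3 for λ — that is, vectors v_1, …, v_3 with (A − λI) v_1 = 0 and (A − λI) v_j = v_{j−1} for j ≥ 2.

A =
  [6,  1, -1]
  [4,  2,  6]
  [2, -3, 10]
A Jordan chain for λ = 6 of length 3:
v_1 = (2, -4, -4)ᵀ
v_2 = (0, 4, 2)ᵀ
v_3 = (1, 0, 0)ᵀ

Let N = A − (6)·I. We want v_3 with N^3 v_3 = 0 but N^2 v_3 ≠ 0; then v_{j-1} := N · v_j for j = 3, …, 2.

Pick v_3 = (1, 0, 0)ᵀ.
Then v_2 = N · v_3 = (0, 4, 2)ᵀ.
Then v_1 = N · v_2 = (2, -4, -4)ᵀ.

Sanity check: (A − (6)·I) v_1 = (0, 0, 0)ᵀ = 0. ✓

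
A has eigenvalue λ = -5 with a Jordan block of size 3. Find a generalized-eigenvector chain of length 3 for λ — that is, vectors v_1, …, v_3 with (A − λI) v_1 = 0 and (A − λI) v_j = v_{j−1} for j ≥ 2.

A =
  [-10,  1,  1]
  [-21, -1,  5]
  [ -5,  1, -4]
A Jordan chain for λ = -5 of length 3:
v_1 = (-1, -4, -1)ᵀ
v_2 = (-5, -21, -5)ᵀ
v_3 = (1, 0, 0)ᵀ

Let N = A − (-5)·I. We want v_3 with N^3 v_3 = 0 but N^2 v_3 ≠ 0; then v_{j-1} := N · v_j for j = 3, …, 2.

Pick v_3 = (1, 0, 0)ᵀ.
Then v_2 = N · v_3 = (-5, -21, -5)ᵀ.
Then v_1 = N · v_2 = (-1, -4, -1)ᵀ.

Sanity check: (A − (-5)·I) v_1 = (0, 0, 0)ᵀ = 0. ✓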